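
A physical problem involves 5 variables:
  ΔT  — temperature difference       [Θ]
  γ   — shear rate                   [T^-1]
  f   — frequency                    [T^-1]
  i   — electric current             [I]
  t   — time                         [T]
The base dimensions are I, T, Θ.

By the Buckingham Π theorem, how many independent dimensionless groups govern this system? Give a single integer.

Dimensional matrix (I×T×Θ by ΔT×γ×f×i×t):
  I: [ 0  0  0  1  0]
  T: [ 0 -1 -1  0  1]
  Θ: [ 1  0  0  0  0]
Row reduction gives pivot columns ΔT,γ,i; rank = 3
n=5, r=3 ⇒ 2 dimensionless groups

2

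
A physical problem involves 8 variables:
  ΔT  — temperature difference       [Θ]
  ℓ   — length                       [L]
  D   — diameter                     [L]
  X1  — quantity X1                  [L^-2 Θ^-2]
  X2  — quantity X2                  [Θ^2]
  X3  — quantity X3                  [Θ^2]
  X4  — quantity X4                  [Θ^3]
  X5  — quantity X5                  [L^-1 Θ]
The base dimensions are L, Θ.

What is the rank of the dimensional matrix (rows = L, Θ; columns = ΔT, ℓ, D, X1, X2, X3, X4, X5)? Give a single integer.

2

Write exponents as rows L,Θ / cols ΔT,ℓ,D,X1,X2,X3,X4,X5:
  L: [ 0  1  1 -2  0  0  0 -1]
  Θ: [ 1  0  0 -2  2  2  3  1]
Row reduction gives pivot columns ΔT,ℓ; rank = 2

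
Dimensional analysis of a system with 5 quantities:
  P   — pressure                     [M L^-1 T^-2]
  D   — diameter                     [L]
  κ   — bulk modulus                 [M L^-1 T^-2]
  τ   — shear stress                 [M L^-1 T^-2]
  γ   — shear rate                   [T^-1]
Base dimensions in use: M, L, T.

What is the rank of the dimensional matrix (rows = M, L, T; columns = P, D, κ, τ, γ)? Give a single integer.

3

Dimensional matrix (M×L×T by P×D×κ×τ×γ):
  M: [ 1  0  1  1  0]
  L: [-1  1 -1 -1  0]
  T: [-2  0 -2 -2 -1]
RREF → pivots at {P,D,γ} ⇒ r = 3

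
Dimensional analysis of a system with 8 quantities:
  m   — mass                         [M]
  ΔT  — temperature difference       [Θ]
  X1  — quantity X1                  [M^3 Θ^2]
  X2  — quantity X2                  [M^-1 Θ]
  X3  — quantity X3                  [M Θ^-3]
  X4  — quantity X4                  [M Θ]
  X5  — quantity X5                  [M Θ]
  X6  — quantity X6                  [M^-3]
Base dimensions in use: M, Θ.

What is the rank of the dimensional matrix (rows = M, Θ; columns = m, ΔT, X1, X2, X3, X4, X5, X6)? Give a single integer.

Write exponents as rows M,Θ / cols m,ΔT,X1,X2,X3,X4,X5,X6:
  M: [ 1  0  3 -1  1  1  1 -3]
  Θ: [ 0  1  2  1 -3  1  1  0]
Row reduction gives pivot columns m,ΔT; rank = 2

2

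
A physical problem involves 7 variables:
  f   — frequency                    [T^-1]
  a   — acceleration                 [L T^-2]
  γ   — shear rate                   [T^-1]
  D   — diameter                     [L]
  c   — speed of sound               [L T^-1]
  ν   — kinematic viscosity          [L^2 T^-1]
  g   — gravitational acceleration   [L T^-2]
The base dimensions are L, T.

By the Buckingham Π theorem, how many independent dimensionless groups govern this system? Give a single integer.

Write exponents as rows L,T / cols f,a,γ,D,c,ν,g:
  L: [ 0  1  0  1  1  2  1]
  T: [-1 -2 -1  0 -1 -1 -2]
Echelon form has 2 nonzero rows (pivots: f,a)
n=7, r=2 ⇒ 5 dimensionless groups

5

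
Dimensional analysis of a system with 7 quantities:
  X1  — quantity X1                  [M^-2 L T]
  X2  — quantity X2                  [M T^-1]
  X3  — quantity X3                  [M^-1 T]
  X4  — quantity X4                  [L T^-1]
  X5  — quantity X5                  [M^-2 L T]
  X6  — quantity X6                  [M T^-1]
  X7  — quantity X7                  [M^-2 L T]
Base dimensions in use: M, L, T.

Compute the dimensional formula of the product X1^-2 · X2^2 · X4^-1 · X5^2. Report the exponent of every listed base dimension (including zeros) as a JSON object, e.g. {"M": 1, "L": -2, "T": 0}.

{"M": 2, "L": -1, "T": -1}

Write exponents as rows M,L,T / cols X1,X2,X3,X4,X5,X6,X7:
  M: [-2  1 -1  0 -2  1 -2]
  L: [ 1  0  0  1  1  0  1]
  T: [ 1 -1  1 -1  1 -1  1]
  [M]: (-2)·-2+(2)·1+(-1)·0+(2)·-2 = 2
  [L]: (-2)·1+(2)·0+(-1)·1+(2)·1 = -1
  [T]: (-2)·1+(2)·-1+(-1)·-1+(2)·1 = -1
⇒ M^2 L^-1 T^-1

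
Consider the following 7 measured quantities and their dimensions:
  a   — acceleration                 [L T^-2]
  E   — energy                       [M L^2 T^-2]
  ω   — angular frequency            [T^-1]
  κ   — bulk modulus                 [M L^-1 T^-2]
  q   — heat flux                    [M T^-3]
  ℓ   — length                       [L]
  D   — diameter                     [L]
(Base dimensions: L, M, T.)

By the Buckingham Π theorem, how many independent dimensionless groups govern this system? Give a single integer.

Dimensional matrix (L×M×T by a×E×ω×κ×q×ℓ×D):
  L: [ 1  2  0 -1  0  1  1]
  M: [ 0  1  0  1  1  0  0]
  T: [-2 -2 -1 -2 -3  0  0]
RREF → pivots at {a,E,ω} ⇒ r = 3
n=7, r=3 ⇒ 4 dimensionless groups

4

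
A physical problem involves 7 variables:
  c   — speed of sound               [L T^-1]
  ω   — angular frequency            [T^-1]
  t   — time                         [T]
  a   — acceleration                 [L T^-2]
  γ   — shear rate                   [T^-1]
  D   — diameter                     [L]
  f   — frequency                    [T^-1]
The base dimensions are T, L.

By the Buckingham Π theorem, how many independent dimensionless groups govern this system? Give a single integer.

5

Exponent matrix [T,L] × [c,ω,t,a,γ,D,f]:
  T: [-1 -1  1 -2 -1  0 -1]
  L: [ 1  0  0  1  0  1  0]
RREF → pivots at {c,ω} ⇒ r = 2
Π count = n − r = 7 − 2 = 5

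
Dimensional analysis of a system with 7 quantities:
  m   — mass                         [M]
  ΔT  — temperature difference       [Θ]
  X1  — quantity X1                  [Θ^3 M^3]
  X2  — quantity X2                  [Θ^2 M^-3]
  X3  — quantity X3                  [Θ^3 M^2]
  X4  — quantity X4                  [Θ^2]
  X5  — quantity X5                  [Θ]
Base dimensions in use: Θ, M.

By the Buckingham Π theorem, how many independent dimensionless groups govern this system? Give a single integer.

Exponent matrix [Θ,M] × [m,ΔT,X1,X2,X3,X4,X5]:
  Θ: [ 0  1  3  2  3  2  1]
  M: [ 1  0  3 -3  2  0  0]
Echelon form has 2 nonzero rows (pivots: m,ΔT)
n=7, r=2 ⇒ 5 dimensionless groups

5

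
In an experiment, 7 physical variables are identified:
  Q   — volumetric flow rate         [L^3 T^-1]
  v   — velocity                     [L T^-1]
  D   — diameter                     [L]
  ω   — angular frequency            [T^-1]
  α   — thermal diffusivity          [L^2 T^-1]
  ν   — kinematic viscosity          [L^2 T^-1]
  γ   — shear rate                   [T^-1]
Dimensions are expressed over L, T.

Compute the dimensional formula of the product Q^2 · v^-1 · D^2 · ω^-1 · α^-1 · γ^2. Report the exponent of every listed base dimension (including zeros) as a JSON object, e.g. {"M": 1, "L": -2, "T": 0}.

{"L": 5, "T": -1}

Exponent matrix [L,T] × [Q,v,D,ω,α,ν,γ]:
  L: [ 3  1  1  0  2  2  0]
  T: [-1 -1  0 -1 -1 -1 -1]
  [L]: (2)·3+(-1)·1+(2)·1+(-1)·0+(-1)·2+(2)·0 = 5
  [T]: (2)·-1+(-1)·-1+(2)·0+(-1)·-1+(-1)·-1+(2)·-1 = -1
⇒ L^5 T^-1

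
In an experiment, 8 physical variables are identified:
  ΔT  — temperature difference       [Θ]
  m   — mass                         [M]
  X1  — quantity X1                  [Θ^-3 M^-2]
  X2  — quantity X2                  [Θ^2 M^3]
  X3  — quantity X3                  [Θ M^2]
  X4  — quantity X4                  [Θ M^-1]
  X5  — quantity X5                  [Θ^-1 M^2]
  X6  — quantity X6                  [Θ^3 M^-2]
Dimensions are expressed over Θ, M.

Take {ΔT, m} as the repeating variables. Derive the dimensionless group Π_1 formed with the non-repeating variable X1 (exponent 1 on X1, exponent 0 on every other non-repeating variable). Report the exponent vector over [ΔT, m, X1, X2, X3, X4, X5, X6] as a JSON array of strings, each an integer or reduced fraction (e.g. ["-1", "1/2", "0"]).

Exponent matrix [Θ,M] × [ΔT,m,X1,X2,X3,X4,X5,X6]:
  Θ: [ 1  0 -3  2  1  1 -1  3]
  M: [ 0  1 -2  3  2 -1  2 -2]
Echelon form has 2 nonzero rows (pivots: ΔT,m)
Repeat: ΔT,m; free: X1,X2,X3,X4,X5,X6
RREF:
  r0: [   1    0   -3    2    1    1   -1    3]
  r1: [   0    1   -2    3    2   -1    2   -2]
Fix exponent of X1 at 1, X2 at 0, X3 at 0, X4 at 0, X5 at 0, X6 at 0; solve each RREF row for its pivot's exponent:
  r0: exp(ΔT) + (-3)·1 = 0 ⇒ exp(ΔT) = 3
  r1: exp(m) + (-2)·1 = 0 ⇒ exp(m) = 2
Π_1 = ΔT^3 · m^2 · X1

["3", "2", "1", "0", "0", "0", "0", "0"]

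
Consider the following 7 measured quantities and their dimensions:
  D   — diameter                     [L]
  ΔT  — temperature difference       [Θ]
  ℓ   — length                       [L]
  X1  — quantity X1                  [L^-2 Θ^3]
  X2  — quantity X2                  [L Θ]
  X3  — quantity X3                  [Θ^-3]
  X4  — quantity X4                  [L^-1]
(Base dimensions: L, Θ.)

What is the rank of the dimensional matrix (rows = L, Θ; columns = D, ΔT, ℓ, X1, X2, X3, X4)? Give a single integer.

Dimensional matrix (L×Θ by D×ΔT×ℓ×X1×X2×X3×X4):
  L: [ 1  0  1 -2  1  0 -1]
  Θ: [ 0  1  0  3  1 -3  0]
Row reduction gives pivot columns D,ΔT; rank = 2

2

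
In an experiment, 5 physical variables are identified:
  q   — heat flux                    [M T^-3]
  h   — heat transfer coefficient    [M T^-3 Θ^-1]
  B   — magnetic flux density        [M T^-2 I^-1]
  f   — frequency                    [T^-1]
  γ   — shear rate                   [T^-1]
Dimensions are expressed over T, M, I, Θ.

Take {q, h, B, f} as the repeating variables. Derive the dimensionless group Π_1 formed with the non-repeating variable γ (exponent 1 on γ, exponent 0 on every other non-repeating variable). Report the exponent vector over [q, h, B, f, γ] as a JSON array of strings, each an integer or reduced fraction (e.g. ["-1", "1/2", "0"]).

Dimensional matrix (T×M×I×Θ by q×h×B×f×γ):
  T: [-3 -3 -2 -1 -1]
  M: [ 1  1  1  0  0]
  I: [ 0  0 -1  0  0]
  Θ: [ 0 -1  0  0  0]
Echelon form has 4 nonzero rows (pivots: q,h,B,f)
Repeat: q,h,B,f; free: γ
RREF:
  r0: [   1    0    0    0    0]
  r1: [   0    1    0    0    0]
  r2: [   0    0    1    0    0]
  r3: [   0    0    0    1    1]
Fix exponent of γ at 1; solve each RREF row for its pivot's exponent:
  r0: exp(q) + (0)·1 = 0 ⇒ exp(q) = 0
  r1: exp(h) + (0)·1 = 0 ⇒ exp(h) = 0
  r2: exp(B) + (0)·1 = 0 ⇒ exp(B) = 0
  r3: exp(f) + (1)·1 = 0 ⇒ exp(f) = -1
Π_1 = f^-1 · γ

["0", "0", "0", "-1", "1"]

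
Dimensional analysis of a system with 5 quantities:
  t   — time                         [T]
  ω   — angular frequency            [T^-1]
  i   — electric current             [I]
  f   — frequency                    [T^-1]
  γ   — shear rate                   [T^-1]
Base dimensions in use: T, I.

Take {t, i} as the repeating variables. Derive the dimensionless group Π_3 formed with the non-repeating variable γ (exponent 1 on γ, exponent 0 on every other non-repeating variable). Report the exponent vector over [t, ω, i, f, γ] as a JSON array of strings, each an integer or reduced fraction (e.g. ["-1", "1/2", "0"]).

Exponent matrix [T,I] × [t,ω,i,f,γ]:
  T: [ 1 -1  0 -1 -1]
  I: [ 0  0  1  0  0]
RREF → pivots at {t,i} ⇒ r = 2
Pivot set = {t,i}, free = {ω,f,γ}
RREF:
  r0: [   1   -1    0   -1   -1]
  r1: [   0    0    1    0    0]
Fix exponent of γ at 1, ω at 0, f at 0; solve each RREF row for its pivot's exponent:
  r0: exp(t) + (-1)·1 = 0 ⇒ exp(t) = 1
  r1: exp(i) + (0)·1 = 0 ⇒ exp(i) = 0
Π_3 = t · γ

["1", "0", "0", "0", "1"]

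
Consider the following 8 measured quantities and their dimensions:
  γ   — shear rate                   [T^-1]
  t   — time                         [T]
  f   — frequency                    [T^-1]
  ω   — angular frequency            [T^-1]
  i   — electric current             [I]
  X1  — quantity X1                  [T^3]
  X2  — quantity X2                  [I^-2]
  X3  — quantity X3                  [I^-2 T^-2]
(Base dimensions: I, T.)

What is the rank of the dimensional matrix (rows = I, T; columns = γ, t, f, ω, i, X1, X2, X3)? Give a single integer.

2

Dimensional matrix (I×T by γ×t×f×ω×i×X1×X2×X3):
  I: [ 0  0  0  0  1  0 -2 -2]
  T: [-1  1 -1 -1  0  3  0 -2]
Row reduction gives pivot columns γ,i; rank = 2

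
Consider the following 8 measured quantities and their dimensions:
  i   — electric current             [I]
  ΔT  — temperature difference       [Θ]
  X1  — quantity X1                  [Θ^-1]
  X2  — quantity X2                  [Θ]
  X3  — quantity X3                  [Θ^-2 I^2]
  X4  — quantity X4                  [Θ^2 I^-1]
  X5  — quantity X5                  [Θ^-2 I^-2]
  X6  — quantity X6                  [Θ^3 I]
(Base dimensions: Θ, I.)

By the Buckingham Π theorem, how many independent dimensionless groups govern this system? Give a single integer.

Exponent matrix [Θ,I] × [i,ΔT,X1,X2,X3,X4,X5,X6]:
  Θ: [ 0  1 -1  1 -2  2 -2  3]
  I: [ 1  0  0  0  2 -1 -2  1]
RREF → pivots at {i,ΔT} ⇒ r = 2
Π count = n − r = 8 − 2 = 6

6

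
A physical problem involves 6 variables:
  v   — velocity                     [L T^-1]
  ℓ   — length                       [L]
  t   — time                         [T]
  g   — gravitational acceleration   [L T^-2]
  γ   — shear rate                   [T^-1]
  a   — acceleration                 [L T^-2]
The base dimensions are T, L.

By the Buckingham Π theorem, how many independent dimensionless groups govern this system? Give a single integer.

4

Dimensional matrix (T×L by v×ℓ×t×g×γ×a):
  T: [-1  0  1 -2 -1 -2]
  L: [ 1  1  0  1  0  1]
Echelon form has 2 nonzero rows (pivots: v,ℓ)
Π count = n − r = 6 − 2 = 4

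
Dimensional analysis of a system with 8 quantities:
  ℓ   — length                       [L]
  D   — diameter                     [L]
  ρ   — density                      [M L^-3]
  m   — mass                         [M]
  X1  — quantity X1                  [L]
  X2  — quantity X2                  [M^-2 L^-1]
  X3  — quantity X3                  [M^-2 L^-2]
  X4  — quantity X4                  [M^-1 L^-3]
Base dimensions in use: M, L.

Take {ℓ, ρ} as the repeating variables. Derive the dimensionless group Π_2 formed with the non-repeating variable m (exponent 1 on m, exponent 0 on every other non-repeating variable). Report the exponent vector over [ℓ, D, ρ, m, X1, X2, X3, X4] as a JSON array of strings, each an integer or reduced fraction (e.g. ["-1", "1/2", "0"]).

["-3", "0", "-1", "1", "0", "0", "0", "0"]

Dimensional matrix (M×L by ℓ×D×ρ×m×X1×X2×X3×X4):
  M: [ 0  0  1  1  0 -2 -2 -1]
  L: [ 1  1 -3  0  1 -1 -2 -3]
RREF → pivots at {ℓ,ρ} ⇒ r = 2
Pivot set = {ℓ,ρ}, free = {D,m,X1,X2,X3,X4}
RREF:
  r0: [   1    1    0    3    1   -7   -8   -6]
  r1: [   0    0    1    1    0   -2   -2   -1]
Fix exponent of m at 1, D at 0, X1 at 0, X2 at 0, X3 at 0, X4 at 0; solve each RREF row for its pivot's exponent:
  r0: exp(ℓ) + (3)·1 = 0 ⇒ exp(ℓ) = -3
  r1: exp(ρ) + (1)·1 = 0 ⇒ exp(ρ) = -1
Π_2 = ℓ^-3 · ρ^-1 · m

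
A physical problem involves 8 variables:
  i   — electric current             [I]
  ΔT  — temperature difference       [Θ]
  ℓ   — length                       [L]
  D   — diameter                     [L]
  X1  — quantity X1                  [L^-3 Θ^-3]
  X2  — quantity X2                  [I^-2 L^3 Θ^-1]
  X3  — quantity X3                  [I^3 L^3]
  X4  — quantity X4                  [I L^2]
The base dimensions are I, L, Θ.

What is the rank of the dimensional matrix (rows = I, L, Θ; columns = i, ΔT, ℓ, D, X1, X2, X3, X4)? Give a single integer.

Exponent matrix [I,L,Θ] × [i,ΔT,ℓ,D,X1,X2,X3,X4]:
  I: [ 1  0  0  0  0 -2  3  1]
  L: [ 0  0  1  1 -3  3  3  2]
  Θ: [ 0  1  0  0 -3 -1  0  0]
Echelon form has 3 nonzero rows (pivots: i,ΔT,ℓ)

3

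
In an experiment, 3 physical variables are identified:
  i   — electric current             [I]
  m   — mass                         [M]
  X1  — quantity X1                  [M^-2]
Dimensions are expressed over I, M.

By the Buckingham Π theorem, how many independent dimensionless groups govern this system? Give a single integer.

1

Write exponents as rows I,M / cols i,m,X1:
  I: [ 1  0  0]
  M: [ 0  1 -2]
RREF → pivots at {i,m} ⇒ r = 2
n=3, r=2 ⇒ 1 dimensionless group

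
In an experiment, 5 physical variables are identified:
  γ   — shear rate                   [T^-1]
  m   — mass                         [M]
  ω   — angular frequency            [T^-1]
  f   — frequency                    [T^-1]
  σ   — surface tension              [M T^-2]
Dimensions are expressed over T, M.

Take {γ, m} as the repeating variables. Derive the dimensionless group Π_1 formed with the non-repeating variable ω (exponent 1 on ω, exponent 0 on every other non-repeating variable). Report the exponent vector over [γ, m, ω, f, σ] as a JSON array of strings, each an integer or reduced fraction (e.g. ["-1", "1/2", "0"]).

Write exponents as rows T,M / cols γ,m,ω,f,σ:
  T: [-1  0 -1 -1 -2]
  M: [ 0  1  0  0  1]
RREF → pivots at {γ,m} ⇒ r = 2
Pivot set = {γ,m}, free = {ω,f,σ}
RREF:
  r0: [   1    0    1    1    2]
  r1: [   0    1    0    0    1]
Fix exponent of ω at 1, f at 0, σ at 0; solve each RREF row for its pivot's exponent:
  r0: exp(γ) + (1)·1 = 0 ⇒ exp(γ) = -1
  r1: exp(m) + (0)·1 = 0 ⇒ exp(m) = 0
Π_1 = γ^-1 · ω

["-1", "0", "1", "0", "0"]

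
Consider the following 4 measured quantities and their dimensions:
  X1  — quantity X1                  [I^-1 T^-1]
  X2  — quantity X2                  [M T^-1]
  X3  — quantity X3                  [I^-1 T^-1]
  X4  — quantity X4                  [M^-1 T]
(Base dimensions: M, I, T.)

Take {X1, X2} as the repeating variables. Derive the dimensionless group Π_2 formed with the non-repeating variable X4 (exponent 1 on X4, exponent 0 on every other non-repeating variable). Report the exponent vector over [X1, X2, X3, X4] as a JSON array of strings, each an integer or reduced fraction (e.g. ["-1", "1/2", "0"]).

["0", "1", "0", "1"]

Dimensional matrix (M×I×T by X1×X2×X3×X4):
  M: [ 0  1  0 -1]
  I: [-1  0 -1  0]
  T: [-1 -1 -1  1]
Echelon form has 2 nonzero rows (pivots: X1,X2)
Pivot set = {X1,X2}, free = {X3,X4}
RREF:
  r0: [   1    0    1    0]
  r1: [   0    1    0   -1]
  r2: [   0    0    0    0]
Fix exponent of X4 at 1, X3 at 0; solve each RREF row for its pivot's exponent:
  r0: exp(X1) + (0)·1 = 0 ⇒ exp(X1) = 0
  r1: exp(X2) + (-1)·1 = 0 ⇒ exp(X2) = 1
Π_2 = X2 · X4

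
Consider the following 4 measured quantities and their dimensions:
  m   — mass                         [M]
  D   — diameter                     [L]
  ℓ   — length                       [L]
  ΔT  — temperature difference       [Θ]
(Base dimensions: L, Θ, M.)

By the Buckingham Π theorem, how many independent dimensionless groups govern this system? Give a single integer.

1

Dimensional matrix (L×Θ×M by m×D×ℓ×ΔT):
  L: [ 0  1  1  0]
  Θ: [ 0  0  0  1]
  M: [ 1  0  0  0]
Echelon form has 3 nonzero rows (pivots: m,D,ΔT)
4 vars − rank 3 = 1 Π group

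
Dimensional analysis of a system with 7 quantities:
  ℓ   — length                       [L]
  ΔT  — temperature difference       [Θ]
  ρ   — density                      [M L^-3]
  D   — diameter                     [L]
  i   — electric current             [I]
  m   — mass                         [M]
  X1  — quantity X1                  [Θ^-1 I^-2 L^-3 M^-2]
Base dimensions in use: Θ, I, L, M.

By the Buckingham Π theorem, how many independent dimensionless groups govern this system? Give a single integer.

Write exponents as rows Θ,I,L,M / cols ℓ,ΔT,ρ,D,i,m,X1:
  Θ: [ 0  1  0  0  0  0 -1]
  I: [ 0  0  0  0  1  0 -2]
  L: [ 1  0 -3  1  0  0 -3]
  M: [ 0  0  1  0  0  1 -2]
Echelon form has 4 nonzero rows (pivots: ℓ,ΔT,ρ,i)
Π count = n − r = 7 − 4 = 3

3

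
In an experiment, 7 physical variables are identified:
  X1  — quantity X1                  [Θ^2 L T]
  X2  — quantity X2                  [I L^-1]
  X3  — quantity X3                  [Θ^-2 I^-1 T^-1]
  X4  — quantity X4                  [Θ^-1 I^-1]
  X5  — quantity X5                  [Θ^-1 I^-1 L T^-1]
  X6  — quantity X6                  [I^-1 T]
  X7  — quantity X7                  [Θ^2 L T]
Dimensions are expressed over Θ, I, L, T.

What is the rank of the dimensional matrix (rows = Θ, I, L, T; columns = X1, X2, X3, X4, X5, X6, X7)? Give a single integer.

3

Write exponents as rows Θ,I,L,T / cols X1,X2,X3,X4,X5,X6,X7:
  Θ: [ 2  0 -2 -1 -1  0  2]
  I: [ 0  1 -1 -1 -1 -1  0]
  L: [ 1 -1  0  0  1  0  1]
  T: [ 1  0 -1  0 -1  1  1]
Echelon form has 3 nonzero rows (pivots: X1,X2,X4)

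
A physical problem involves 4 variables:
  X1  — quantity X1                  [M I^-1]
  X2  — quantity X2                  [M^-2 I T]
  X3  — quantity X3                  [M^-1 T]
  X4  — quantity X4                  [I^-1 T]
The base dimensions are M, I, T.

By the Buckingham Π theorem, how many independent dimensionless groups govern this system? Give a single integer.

2

Write exponents as rows M,I,T / cols X1,X2,X3,X4:
  M: [ 1 -2 -1  0]
  I: [-1  1  0 -1]
  T: [ 0  1  1  1]
RREF → pivots at {X1,X2} ⇒ r = 2
n=4, r=2 ⇒ 2 dimensionless groups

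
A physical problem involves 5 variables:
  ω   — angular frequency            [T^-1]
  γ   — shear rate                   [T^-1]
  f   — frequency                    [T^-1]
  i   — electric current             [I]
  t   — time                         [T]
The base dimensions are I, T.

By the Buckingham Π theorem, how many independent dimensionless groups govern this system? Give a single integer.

3

Write exponents as rows I,T / cols ω,γ,f,i,t:
  I: [ 0  0  0  1  0]
  T: [-1 -1 -1  0  1]
Echelon form has 2 nonzero rows (pivots: ω,i)
5 vars − rank 2 = 3 Π groups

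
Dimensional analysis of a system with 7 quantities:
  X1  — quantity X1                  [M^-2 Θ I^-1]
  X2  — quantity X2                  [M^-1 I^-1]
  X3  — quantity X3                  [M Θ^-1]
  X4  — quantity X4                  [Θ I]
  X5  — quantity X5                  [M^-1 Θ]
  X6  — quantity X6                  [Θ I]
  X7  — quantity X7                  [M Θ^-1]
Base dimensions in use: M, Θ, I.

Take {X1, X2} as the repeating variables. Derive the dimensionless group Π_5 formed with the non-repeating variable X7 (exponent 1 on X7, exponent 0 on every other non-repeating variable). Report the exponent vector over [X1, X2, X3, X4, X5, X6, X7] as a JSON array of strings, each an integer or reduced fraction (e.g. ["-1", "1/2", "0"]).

["1", "-1", "0", "0", "0", "0", "1"]

Write exponents as rows M,Θ,I / cols X1,X2,X3,X4,X5,X6,X7:
  M: [-2 -1  1  0 -1  0  1]
  Θ: [ 1  0 -1  1  1  1 -1]
  I: [-1 -1  0  1  0  1  0]
RREF → pivots at {X1,X2} ⇒ r = 2
Repeat: X1,X2; free: X3,X4,X5,X6,X7
RREF:
  r0: [   1    0   -1    1    1    1   -1]
  r1: [   0    1    1   -2   -1   -2    1]
  r2: [   0    0    0    0    0    0    0]
Fix exponent of X7 at 1, X3 at 0, X4 at 0, X5 at 0, X6 at 0; solve each RREF row for its pivot's exponent:
  r0: exp(X1) + (-1)·1 = 0 ⇒ exp(X1) = 1
  r1: exp(X2) + (1)·1 = 0 ⇒ exp(X2) = -1
Π_5 = X1 · X2^-1 · X7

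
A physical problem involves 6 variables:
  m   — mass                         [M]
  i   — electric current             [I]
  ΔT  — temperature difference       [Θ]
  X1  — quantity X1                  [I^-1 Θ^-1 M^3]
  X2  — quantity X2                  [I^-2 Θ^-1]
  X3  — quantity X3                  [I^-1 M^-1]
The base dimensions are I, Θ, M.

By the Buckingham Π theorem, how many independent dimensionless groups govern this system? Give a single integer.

3

Write exponents as rows I,Θ,M / cols m,i,ΔT,X1,X2,X3:
  I: [ 0  1  0 -1 -2 -1]
  Θ: [ 0  0  1 -1 -1  0]
  M: [ 1  0  0  3  0 -1]
Row reduction gives pivot columns m,i,ΔT; rank = 3
n=6, r=3 ⇒ 3 dimensionless groups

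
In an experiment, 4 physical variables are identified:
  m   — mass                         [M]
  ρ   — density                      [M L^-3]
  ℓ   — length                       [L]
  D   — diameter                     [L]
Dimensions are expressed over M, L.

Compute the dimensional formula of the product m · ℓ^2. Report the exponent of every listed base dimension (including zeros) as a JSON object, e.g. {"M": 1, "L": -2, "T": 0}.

{"M": 1, "L": 2}

Write exponents as rows M,L / cols m,ρ,ℓ,D:
  M: [ 1  1  0  0]
  L: [ 0 -3  1  1]
  [M]: (1)·1+(2)·0 = 1
  [L]: (1)·0+(2)·1 = 2
⇒ M L^2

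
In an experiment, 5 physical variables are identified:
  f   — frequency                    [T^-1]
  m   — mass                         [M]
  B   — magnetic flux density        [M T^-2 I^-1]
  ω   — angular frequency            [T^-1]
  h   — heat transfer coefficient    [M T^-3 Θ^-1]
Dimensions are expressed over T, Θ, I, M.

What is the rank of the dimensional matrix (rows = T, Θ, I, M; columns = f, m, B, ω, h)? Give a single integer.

4

Write exponents as rows T,Θ,I,M / cols f,m,B,ω,h:
  T: [-1  0 -2 -1 -3]
  Θ: [ 0  0  0  0 -1]
  I: [ 0  0 -1  0  0]
  M: [ 0  1  1  0  1]
RREF → pivots at {f,m,B,h} ⇒ r = 4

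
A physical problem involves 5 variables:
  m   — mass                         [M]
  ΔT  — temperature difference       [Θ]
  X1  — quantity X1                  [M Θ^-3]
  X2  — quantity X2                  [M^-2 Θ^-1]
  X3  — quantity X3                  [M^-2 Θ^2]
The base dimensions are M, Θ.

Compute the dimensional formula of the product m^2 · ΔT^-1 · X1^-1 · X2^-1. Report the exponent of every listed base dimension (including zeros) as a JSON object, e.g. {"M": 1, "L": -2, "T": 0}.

Write exponents as rows M,Θ / cols m,ΔT,X1,X2,X3:
  M: [ 1  0  1 -2 -2]
  Θ: [ 0  1 -3 -1  2]
  [M]: (2)·1+(-1)·0+(-1)·1+(-1)·-2 = 3
  [Θ]: (2)·0+(-1)·1+(-1)·-3+(-1)·-1 = 3
⇒ M^3 Θ^3

{"M": 3, "Θ": 3}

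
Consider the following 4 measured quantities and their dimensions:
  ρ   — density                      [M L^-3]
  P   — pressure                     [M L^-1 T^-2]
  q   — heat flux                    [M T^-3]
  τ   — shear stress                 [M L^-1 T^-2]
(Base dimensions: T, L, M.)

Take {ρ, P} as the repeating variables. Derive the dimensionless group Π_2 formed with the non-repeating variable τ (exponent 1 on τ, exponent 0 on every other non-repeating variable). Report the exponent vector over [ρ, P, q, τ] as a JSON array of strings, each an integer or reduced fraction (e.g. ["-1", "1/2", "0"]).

["0", "-1", "0", "1"]

Exponent matrix [T,L,M] × [ρ,P,q,τ]:
  T: [ 0 -2 -3 -2]
  L: [-3 -1  0 -1]
  M: [ 1  1  1  1]
Echelon form has 2 nonzero rows (pivots: ρ,P)
Pivot set = {ρ,P}, free = {q,τ}
RREF:
  r0: [   1    0 -1/2    0]
  r1: [   0    1  3/2    1]
  r2: [   0    0    0    0]
Fix exponent of τ at 1, q at 0; solve each RREF row for its pivot's exponent:
  r0: exp(ρ) + (0)·1 = 0 ⇒ exp(ρ) = 0
  r1: exp(P) + (1)·1 = 0 ⇒ exp(P) = -1
Π_2 = P^-1 · τ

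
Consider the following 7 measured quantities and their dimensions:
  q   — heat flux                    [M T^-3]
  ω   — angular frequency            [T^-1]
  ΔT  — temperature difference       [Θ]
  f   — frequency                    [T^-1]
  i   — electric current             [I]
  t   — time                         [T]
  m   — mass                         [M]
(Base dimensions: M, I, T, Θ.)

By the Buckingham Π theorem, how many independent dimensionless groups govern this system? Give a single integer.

3

Exponent matrix [M,I,T,Θ] × [q,ω,ΔT,f,i,t,m]:
  M: [ 1  0  0  0  0  0  1]
  I: [ 0  0  0  0  1  0  0]
  T: [-3 -1  0 -1  0  1  0]
  Θ: [ 0  0  1  0  0  0  0]
Row reduction gives pivot columns q,ω,ΔT,i; rank = 4
Π count = n − r = 7 − 4 = 3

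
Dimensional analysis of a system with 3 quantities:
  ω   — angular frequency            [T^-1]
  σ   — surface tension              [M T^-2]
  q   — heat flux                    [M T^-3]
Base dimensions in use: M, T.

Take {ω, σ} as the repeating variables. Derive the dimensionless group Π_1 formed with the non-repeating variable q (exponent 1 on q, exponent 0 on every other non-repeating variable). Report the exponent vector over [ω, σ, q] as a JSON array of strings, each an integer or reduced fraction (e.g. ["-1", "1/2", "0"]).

Write exponents as rows M,T / cols ω,σ,q:
  M: [ 0  1  1]
  T: [-1 -2 -3]
Echelon form has 2 nonzero rows (pivots: ω,σ)
Pivot set = {ω,σ}, free = {q}
RREF:
  r0: [   1    0    1]
  r1: [   0    1    1]
Fix exponent of q at 1; solve each RREF row for its pivot's exponent:
  r0: exp(ω) + (1)·1 = 0 ⇒ exp(ω) = -1
  r1: exp(σ) + (1)·1 = 0 ⇒ exp(σ) = -1
Π_1 = ω^-1 · σ^-1 · q

["-1", "-1", "1"]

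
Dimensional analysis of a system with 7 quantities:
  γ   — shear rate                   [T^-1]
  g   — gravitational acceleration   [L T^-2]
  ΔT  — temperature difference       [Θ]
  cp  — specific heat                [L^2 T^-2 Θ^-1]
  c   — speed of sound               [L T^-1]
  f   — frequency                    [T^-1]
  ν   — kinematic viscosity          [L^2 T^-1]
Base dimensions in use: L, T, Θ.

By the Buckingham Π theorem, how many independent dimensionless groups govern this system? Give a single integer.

4

Write exponents as rows L,T,Θ / cols γ,g,ΔT,cp,c,f,ν:
  L: [ 0  1  0  2  1  0  2]
  T: [-1 -2  0 -2 -1 -1 -1]
  Θ: [ 0  0  1 -1  0  0  0]
Row reduction gives pivot columns γ,g,ΔT; rank = 3
Π count = n − r = 7 − 3 = 4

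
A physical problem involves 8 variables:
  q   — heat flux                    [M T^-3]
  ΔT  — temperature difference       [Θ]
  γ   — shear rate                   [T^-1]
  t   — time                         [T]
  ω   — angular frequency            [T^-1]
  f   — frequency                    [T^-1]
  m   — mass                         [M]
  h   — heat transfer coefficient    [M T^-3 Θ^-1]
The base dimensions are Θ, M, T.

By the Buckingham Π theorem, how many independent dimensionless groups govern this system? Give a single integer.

Exponent matrix [Θ,M,T] × [q,ΔT,γ,t,ω,f,m,h]:
  Θ: [ 0  1  0  0  0  0  0 -1]
  M: [ 1  0  0  0  0  0  1  1]
  T: [-3  0 -1  1 -1 -1  0 -3]
Echelon form has 3 nonzero rows (pivots: q,ΔT,γ)
Π count = n − r = 8 − 3 = 5

5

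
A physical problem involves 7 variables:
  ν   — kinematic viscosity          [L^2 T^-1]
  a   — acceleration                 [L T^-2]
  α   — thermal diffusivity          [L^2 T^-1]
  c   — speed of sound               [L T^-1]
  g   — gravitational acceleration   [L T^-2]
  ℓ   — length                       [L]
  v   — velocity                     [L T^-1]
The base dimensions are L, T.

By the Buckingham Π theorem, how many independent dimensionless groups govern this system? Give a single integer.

5

Dimensional matrix (L×T by ν×a×α×c×g×ℓ×v):
  L: [ 2  1  2  1  1  1  1]
  T: [-1 -2 -1 -1 -2  0 -1]
RREF → pivots at {ν,a} ⇒ r = 2
7 vars − rank 2 = 5 Π groups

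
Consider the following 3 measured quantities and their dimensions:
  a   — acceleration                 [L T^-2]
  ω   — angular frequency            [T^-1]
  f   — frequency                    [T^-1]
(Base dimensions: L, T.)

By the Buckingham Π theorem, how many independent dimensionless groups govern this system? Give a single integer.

Exponent matrix [L,T] × [a,ω,f]:
  L: [ 1  0  0]
  T: [-2 -1 -1]
Echelon form has 2 nonzero rows (pivots: a,ω)
3 vars − rank 2 = 1 Π group

1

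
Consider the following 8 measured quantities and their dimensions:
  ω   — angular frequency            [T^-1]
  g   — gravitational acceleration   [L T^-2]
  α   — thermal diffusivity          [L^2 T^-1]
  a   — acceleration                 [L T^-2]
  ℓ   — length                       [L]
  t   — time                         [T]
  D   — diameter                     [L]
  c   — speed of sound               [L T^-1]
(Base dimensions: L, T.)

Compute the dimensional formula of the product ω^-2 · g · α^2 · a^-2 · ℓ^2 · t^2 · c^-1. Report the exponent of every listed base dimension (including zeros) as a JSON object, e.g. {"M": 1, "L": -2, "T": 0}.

{"L": 4, "T": 5}

Exponent matrix [L,T] × [ω,g,α,a,ℓ,t,D,c]:
  L: [ 0  1  2  1  1  0  1  1]
  T: [-1 -2 -1 -2  0  1  0 -1]
  [L]: (-2)·0+(1)·1+(2)·2+(-2)·1+(2)·1+(2)·0+(-1)·1 = 4
  [T]: (-2)·-1+(1)·-2+(2)·-1+(-2)·-2+(2)·0+(2)·1+(-1)·-1 = 5
⇒ L^4 T^5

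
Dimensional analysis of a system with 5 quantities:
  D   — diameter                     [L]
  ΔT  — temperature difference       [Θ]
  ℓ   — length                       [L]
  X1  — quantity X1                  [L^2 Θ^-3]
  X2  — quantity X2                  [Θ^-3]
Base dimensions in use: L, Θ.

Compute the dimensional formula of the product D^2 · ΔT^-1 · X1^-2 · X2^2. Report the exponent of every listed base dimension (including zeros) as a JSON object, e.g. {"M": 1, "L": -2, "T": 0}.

Exponent matrix [L,Θ] × [D,ΔT,ℓ,X1,X2]:
  L: [ 1  0  1  2  0]
  Θ: [ 0  1  0 -3 -3]
  [L]: (2)·1+(-1)·0+(-2)·2+(2)·0 = -2
  [Θ]: (2)·0+(-1)·1+(-2)·-3+(2)·-3 = -1
⇒ L^-2 Θ^-1

{"L": -2, "Θ": -1}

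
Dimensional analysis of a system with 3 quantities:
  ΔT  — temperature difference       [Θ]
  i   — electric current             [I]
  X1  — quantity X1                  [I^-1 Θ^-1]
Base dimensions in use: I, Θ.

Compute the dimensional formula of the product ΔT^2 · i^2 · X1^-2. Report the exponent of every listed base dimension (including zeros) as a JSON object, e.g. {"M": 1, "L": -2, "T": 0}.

Dimensional matrix (I×Θ by ΔT×i×X1):
  I: [ 0  1 -1]
  Θ: [ 1  0 -1]
  [I]: (2)·0+(2)·1+(-2)·-1 = 4
  [Θ]: (2)·1+(2)·0+(-2)·-1 = 4
⇒ I^4 Θ^4

{"I": 4, "Θ": 4}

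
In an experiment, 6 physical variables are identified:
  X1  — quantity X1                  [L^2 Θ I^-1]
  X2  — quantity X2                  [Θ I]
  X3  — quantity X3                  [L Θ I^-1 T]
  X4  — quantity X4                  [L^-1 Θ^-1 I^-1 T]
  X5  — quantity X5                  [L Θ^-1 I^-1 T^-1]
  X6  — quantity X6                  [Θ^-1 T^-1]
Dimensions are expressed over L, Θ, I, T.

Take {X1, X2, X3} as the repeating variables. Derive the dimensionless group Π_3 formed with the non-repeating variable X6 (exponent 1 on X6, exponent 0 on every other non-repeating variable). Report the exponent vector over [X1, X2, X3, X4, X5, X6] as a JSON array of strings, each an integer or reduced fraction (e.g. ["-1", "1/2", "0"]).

Write exponents as rows L,Θ,I,T / cols X1,X2,X3,X4,X5,X6:
  L: [ 2  0  1 -1  1  0]
  Θ: [ 1  1  1 -1 -1 -1]
  I: [-1  1 -1 -1 -1  0]
  T: [ 0  0  1  1 -1 -1]
Echelon form has 3 nonzero rows (pivots: X1,X2,X3)
Pivot set = {X1,X2,X3}, free = {X4,X5,X6}
RREF:
  r0: [   1    0    0   -1    1  1/2]
  r1: [   0    1    0   -1   -1 -1/2]
  r2: [   0    0    1    1   -1   -1]
  r3: [   0    0    0    0    0    0]
Fix exponent of X6 at 1, X4 at 0, X5 at 0; solve each RREF row for its pivot's exponent:
  r0: exp(X1) + (1/2)·1 = 0 ⇒ exp(X1) = -1/2
  r1: exp(X2) + (-1/2)·1 = 0 ⇒ exp(X2) = 1/2
  r2: exp(X3) + (-1)·1 = 0 ⇒ exp(X3) = 1
Π_3 = X1^(-1/2) · X2^(1/2) · X3 · X6

["-1/2", "1/2", "1", "0", "0", "1"]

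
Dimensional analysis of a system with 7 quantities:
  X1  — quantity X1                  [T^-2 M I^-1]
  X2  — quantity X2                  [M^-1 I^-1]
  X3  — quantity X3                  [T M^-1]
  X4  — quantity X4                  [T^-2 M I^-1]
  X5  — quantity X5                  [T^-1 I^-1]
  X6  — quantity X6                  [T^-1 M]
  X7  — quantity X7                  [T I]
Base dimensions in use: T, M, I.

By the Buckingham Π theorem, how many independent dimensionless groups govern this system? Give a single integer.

Write exponents as rows T,M,I / cols X1,X2,X3,X4,X5,X6,X7:
  T: [-2  0  1 -2 -1 -1  1]
  M: [ 1 -1 -1  1  0  1  0]
  I: [-1 -1  0 -1 -1  0  1]
RREF → pivots at {X1,X2} ⇒ r = 2
Π count = n − r = 7 − 2 = 5

5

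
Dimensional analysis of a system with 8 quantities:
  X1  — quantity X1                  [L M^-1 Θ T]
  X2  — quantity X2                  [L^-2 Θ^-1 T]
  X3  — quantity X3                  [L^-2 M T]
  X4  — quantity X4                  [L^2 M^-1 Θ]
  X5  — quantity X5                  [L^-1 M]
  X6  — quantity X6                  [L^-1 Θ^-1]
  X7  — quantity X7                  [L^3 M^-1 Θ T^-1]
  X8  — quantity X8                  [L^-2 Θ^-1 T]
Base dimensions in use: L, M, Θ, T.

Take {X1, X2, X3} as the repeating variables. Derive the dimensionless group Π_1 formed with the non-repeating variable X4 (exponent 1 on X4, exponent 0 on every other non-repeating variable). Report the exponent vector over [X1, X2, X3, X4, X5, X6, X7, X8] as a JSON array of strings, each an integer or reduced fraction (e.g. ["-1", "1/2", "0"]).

Write exponents as rows L,M,Θ,T / cols X1,X2,X3,X4,X5,X6,X7,X8:
  L: [ 1 -2 -2  2 -1 -1  3 -2]
  M: [-1  0  1 -1  1  0 -1  0]
  Θ: [ 1 -1  0  1  0 -1  1 -1]
  T: [ 1  1  1  0  0  0 -1  1]
Echelon form has 3 nonzero rows (pivots: X1,X2,X3)
Pivot set = {X1,X2,X3}, free = {X4,X5,X6,X7,X8}
RREF:
  r0: [   1    0    0  2/3 -1/3 -1/3  1/3    0]
  r1: [   0    1    0 -1/3 -1/3  2/3 -2/3    1]
  r2: [   0    0    1 -1/3  2/3 -1/3 -2/3    0]
  r3: [   0    0    0    0    0    0    0    0]
Fix exponent of X4 at 1, X5 at 0, X6 at 0, X7 at 0, X8 at 0; solve each RREF row for its pivot's exponent:
  r0: exp(X1) + (2/3)·1 = 0 ⇒ exp(X1) = -2/3
  r1: exp(X2) + (-1/3)·1 = 0 ⇒ exp(X2) = 1/3
  r2: exp(X3) + (-1/3)·1 = 0 ⇒ exp(X3) = 1/3
Π_1 = X1^(-2/3) · X2^(1/3) · X3^(1/3) · X4

["-2/3", "1/3", "1/3", "1", "0", "0", "0", "0"]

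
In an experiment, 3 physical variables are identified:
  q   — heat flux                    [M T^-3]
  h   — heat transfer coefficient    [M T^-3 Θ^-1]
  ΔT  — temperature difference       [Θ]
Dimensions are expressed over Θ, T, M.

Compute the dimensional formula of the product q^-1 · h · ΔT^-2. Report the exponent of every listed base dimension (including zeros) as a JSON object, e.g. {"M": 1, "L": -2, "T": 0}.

Write exponents as rows Θ,T,M / cols q,h,ΔT:
  Θ: [ 0 -1  1]
  T: [-3 -3  0]
  M: [ 1  1  0]
  [Θ]: (-1)·0+(1)·-1+(-2)·1 = -3
  [T]: (-1)·-3+(1)·-3+(-2)·0 = 0
  [M]: (-1)·1+(1)·1+(-2)·0 = 0
⇒ Θ^-3

{"Θ": -3, "T": 0, "M": 0}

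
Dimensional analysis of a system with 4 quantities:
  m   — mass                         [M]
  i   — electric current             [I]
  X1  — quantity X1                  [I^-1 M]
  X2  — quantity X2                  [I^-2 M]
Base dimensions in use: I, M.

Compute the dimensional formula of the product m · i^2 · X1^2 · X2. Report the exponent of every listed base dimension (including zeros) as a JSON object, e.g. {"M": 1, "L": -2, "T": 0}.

Write exponents as rows I,M / cols m,i,X1,X2:
  I: [ 0  1 -1 -2]
  M: [ 1  0  1  1]
  [I]: (1)·0+(2)·1+(2)·-1+(1)·-2 = -2
  [M]: (1)·1+(2)·0+(2)·1+(1)·1 = 4
⇒ I^-2 M^4

{"I": -2, "M": 4}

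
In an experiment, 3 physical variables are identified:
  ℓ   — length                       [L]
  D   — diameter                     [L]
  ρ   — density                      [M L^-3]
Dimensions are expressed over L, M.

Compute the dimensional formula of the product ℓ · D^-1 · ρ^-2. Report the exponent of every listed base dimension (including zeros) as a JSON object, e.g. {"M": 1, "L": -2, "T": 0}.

Exponent matrix [L,M] × [ℓ,D,ρ]:
  L: [ 1  1 -3]
  M: [ 0  0  1]
  [L]: (1)·1+(-1)·1+(-2)·-3 = 6
  [M]: (1)·0+(-1)·0+(-2)·1 = -2
⇒ L^6 M^-2

{"L": 6, "M": -2}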